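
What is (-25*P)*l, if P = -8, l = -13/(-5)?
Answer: 520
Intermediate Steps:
l = 13/5 (l = -13*(-1/5) = 13/5 ≈ 2.6000)
(-25*P)*l = -25*(-8)*(13/5) = 200*(13/5) = 520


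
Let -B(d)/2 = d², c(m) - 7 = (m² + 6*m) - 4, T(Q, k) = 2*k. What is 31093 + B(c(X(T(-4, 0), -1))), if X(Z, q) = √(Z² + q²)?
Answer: 30893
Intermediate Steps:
c(m) = 3 + m² + 6*m (c(m) = 7 + ((m² + 6*m) - 4) = 7 + (-4 + m² + 6*m) = 3 + m² + 6*m)
B(d) = -2*d²
31093 + B(c(X(T(-4, 0), -1))) = 31093 - 2*(3 + (√((2*0)² + (-1)²))² + 6*√((2*0)² + (-1)²))² = 31093 - 2*(3 + (√(0² + 1))² + 6*√(0² + 1))² = 31093 - 2*(3 + (√(0 + 1))² + 6*√(0 + 1))² = 31093 - 2*(3 + (√1)² + 6*√1)² = 31093 - 2*(3 + 1² + 6*1)² = 31093 - 2*(3 + 1 + 6)² = 31093 - 2*10² = 31093 - 2*100 = 31093 - 200 = 30893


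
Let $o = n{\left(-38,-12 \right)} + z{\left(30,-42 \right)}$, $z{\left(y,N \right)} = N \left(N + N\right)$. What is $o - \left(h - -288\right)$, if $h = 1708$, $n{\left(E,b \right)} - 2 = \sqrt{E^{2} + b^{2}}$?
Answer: $1534 + 2 \sqrt{397} \approx 1573.8$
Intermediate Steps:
$n{\left(E,b \right)} = 2 + \sqrt{E^{2} + b^{2}}$
$z{\left(y,N \right)} = 2 N^{2}$ ($z{\left(y,N \right)} = N 2 N = 2 N^{2}$)
$o = 3530 + 2 \sqrt{397}$ ($o = \left(2 + \sqrt{\left(-38\right)^{2} + \left(-12\right)^{2}}\right) + 2 \left(-42\right)^{2} = \left(2 + \sqrt{1444 + 144}\right) + 2 \cdot 1764 = \left(2 + \sqrt{1588}\right) + 3528 = \left(2 + 2 \sqrt{397}\right) + 3528 = 3530 + 2 \sqrt{397} \approx 3569.9$)
$o - \left(h - -288\right) = \left(3530 + 2 \sqrt{397}\right) - \left(1708 - -288\right) = \left(3530 + 2 \sqrt{397}\right) - \left(1708 + 288\right) = \left(3530 + 2 \sqrt{397}\right) - 1996 = 1534 + 2 \sqrt{397}$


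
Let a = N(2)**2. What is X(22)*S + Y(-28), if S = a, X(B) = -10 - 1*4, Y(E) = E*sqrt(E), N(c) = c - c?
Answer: -56*I*sqrt(7) ≈ -148.16*I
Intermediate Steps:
N(c) = 0
Y(E) = E**(3/2)
X(B) = -14 (X(B) = -10 - 4 = -14)
a = 0 (a = 0**2 = 0)
S = 0
X(22)*S + Y(-28) = -14*0 + (-28)**(3/2) = 0 - 56*I*sqrt(7) = -56*I*sqrt(7)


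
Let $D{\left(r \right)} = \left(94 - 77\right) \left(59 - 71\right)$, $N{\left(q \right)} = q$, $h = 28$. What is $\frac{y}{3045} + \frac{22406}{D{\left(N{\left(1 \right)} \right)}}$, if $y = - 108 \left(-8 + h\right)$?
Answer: $- \frac{134641}{1218} \approx -110.54$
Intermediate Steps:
$y = -2160$ ($y = - 108 \left(-8 + 28\right) = \left(-108\right) 20 = -2160$)
$D{\left(r \right)} = -204$ ($D{\left(r \right)} = 17 \left(-12\right) = -204$)
$\frac{y}{3045} + \frac{22406}{D{\left(N{\left(1 \right)} \right)}} = - \frac{2160}{3045} + \frac{22406}{-204} = \left(-2160\right) \frac{1}{3045} + 22406 \left(- \frac{1}{204}\right) = - \frac{144}{203} - \frac{659}{6} = - \frac{134641}{1218}$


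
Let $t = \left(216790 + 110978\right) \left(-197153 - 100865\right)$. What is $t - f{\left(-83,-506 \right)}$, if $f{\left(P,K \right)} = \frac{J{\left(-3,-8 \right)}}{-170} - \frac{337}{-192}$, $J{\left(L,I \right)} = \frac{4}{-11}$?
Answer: $- \frac{17535650721999959}{179520} \approx -9.7681 \cdot 10^{10}$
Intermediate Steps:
$J{\left(L,I \right)} = - \frac{4}{11}$ ($J{\left(L,I \right)} = 4 \left(- \frac{1}{11}\right) = - \frac{4}{11}$)
$f{\left(P,K \right)} = \frac{315479}{179520}$ ($f{\left(P,K \right)} = - \frac{4}{11 \left(-170\right)} - \frac{337}{-192} = \left(- \frac{4}{11}\right) \left(- \frac{1}{170}\right) - - \frac{337}{192} = \frac{2}{935} + \frac{337}{192} = \frac{315479}{179520}$)
$t = -97680763824$ ($t = 327768 \left(-298018\right) = -97680763824$)
$t - f{\left(-83,-506 \right)} = -97680763824 - \frac{315479}{179520} = - \frac{17535650721999959}{179520}$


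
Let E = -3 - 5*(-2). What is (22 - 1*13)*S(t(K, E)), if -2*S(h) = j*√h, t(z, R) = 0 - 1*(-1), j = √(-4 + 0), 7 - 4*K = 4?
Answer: -9*I ≈ -9.0*I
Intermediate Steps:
K = ¾ (K = 7/4 - ¼*4 = 7/4 - 1 = ¾ ≈ 0.75000)
j = 2*I (j = √(-4) = 2*I ≈ 2.0*I)
E = 7 (E = -3 + 10 = 7)
t(z, R) = 1 (t(z, R) = 0 + 1 = 1)
S(h) = -I*√h (S(h) = -2*I*√h/2 = -I*√h)
(22 - 1*13)*S(t(K, E)) = (22 - 1*13)*(-I*√1) = (22 - 13)*(-1*I*1) = 9*(-I) = -9*I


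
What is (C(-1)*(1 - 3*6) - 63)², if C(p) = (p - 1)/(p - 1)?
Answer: 6400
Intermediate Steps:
C(p) = 1 (C(p) = (-1 + p)/(-1 + p) = 1)
(C(-1)*(1 - 3*6) - 63)² = (1*(1 - 3*6) - 63)² = (1*(1 - 18) - 63)² = (1*(-17) - 63)² = (-17 - 63)² = (-80)² = 6400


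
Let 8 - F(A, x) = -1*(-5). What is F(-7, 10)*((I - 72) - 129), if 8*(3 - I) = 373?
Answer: -5871/8 ≈ -733.88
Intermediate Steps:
F(A, x) = 3 (F(A, x) = 8 - (-1)*(-5) = 8 - 1*5 = 8 - 5 = 3)
I = -349/8 (I = 3 - ⅛*373 = 3 - 373/8 = -349/8 ≈ -43.625)
F(-7, 10)*((I - 72) - 129) = 3*((-349/8 - 72) - 129) = 3*(-925/8 - 129) = 3*(-1957/8) = -5871/8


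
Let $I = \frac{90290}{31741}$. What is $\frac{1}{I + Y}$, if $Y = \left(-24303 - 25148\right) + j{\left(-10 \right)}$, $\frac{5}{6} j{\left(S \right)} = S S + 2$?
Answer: $- \frac{158705}{7828244013} \approx -2.0273 \cdot 10^{-5}$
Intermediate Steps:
$j{\left(S \right)} = \frac{12}{5} + \frac{6 S^{2}}{5}$ ($j{\left(S \right)} = \frac{6 \left(S S + 2\right)}{5} = \frac{6 \left(S^{2} + 2\right)}{5} = \frac{6 \left(2 + S^{2}\right)}{5} = \frac{12}{5} + \frac{6 S^{2}}{5}$)
$I = \frac{90290}{31741}$ ($I = 90290 \cdot \frac{1}{31741} = \frac{90290}{31741} \approx 2.8446$)
$Y = - \frac{246643}{5}$ ($Y = \left(-24303 - 25148\right) + \left(\frac{12}{5} + \frac{6 \left(-10\right)^{2}}{5}\right) = -49451 + \left(\frac{12}{5} + \frac{6}{5} \cdot 100\right) = -49451 + \left(\frac{12}{5} + 120\right) = -49451 + \frac{612}{5} = - \frac{246643}{5} \approx -49329.0$)
$\frac{1}{I + Y} = \frac{1}{\frac{90290}{31741} - \frac{246643}{5}} = \frac{1}{- \frac{7828244013}{158705}} = - \frac{158705}{7828244013}$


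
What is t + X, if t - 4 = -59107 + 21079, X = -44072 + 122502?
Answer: 40406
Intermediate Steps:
X = 78430
t = -38024 (t = 4 + (-59107 + 21079) = 4 - 38028 = -38024)
t + X = -38024 + 78430 = 40406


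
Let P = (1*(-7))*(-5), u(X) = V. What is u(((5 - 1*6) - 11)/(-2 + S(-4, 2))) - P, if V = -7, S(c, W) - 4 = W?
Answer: -42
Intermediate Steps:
S(c, W) = 4 + W
u(X) = -7
P = 35 (P = -7*(-5) = 35)
u(((5 - 1*6) - 11)/(-2 + S(-4, 2))) - P = -7 - 1*35 = -7 - 35 = -42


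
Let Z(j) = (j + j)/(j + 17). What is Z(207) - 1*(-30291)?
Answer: 3392799/112 ≈ 30293.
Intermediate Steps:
Z(j) = 2*j/(17 + j) (Z(j) = (2*j)/(17 + j) = 2*j/(17 + j))
Z(207) - 1*(-30291) = 2*207/(17 + 207) - 1*(-30291) = 2*207/224 + 30291 = 2*207*(1/224) + 30291 = 207/112 + 30291 = 3392799/112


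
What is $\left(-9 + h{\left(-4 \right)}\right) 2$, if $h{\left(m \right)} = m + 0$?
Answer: $-26$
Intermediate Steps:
$h{\left(m \right)} = m$
$\left(-9 + h{\left(-4 \right)}\right) 2 = \left(-9 - 4\right) 2 = \left(-13\right) 2 = -26$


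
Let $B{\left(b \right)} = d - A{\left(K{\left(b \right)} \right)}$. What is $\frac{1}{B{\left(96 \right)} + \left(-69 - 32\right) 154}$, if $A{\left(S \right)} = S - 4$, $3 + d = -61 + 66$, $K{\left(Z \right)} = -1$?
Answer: $- \frac{1}{15547} \approx -6.4321 \cdot 10^{-5}$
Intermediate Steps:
$d = 2$ ($d = -3 + \left(-61 + 66\right) = -3 + 5 = 2$)
$A{\left(S \right)} = -4 + S$ ($A{\left(S \right)} = S - 4 = -4 + S$)
$B{\left(b \right)} = 7$ ($B{\left(b \right)} = 2 - \left(-4 - 1\right) = 2 - -5 = 2 + 5 = 7$)
$\frac{1}{B{\left(96 \right)} + \left(-69 - 32\right) 154} = \frac{1}{7 + \left(-69 - 32\right) 154} = \frac{1}{7 - 15554} = \frac{1}{-15547} = - \frac{1}{15547}$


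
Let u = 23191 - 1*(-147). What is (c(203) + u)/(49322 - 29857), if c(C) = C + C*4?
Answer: 24353/19465 ≈ 1.2511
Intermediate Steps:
u = 23338 (u = 23191 + 147 = 23338)
c(C) = 5*C (c(C) = C + 4*C = 5*C)
(c(203) + u)/(49322 - 29857) = (5*203 + 23338)/(49322 - 29857) = (1015 + 23338)/19465 = 24353*(1/19465) = 24353/19465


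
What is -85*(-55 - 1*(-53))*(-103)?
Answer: -17510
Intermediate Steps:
-85*(-55 - 1*(-53))*(-103) = -85*(-55 + 53)*(-103) = -85*(-2)*(-103) = 170*(-103) = -17510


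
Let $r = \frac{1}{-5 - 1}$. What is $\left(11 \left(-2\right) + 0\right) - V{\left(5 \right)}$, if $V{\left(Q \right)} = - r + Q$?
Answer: $- \frac{163}{6} \approx -27.167$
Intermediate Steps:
$r = - \frac{1}{6}$ ($r = \frac{1}{-6} = - \frac{1}{6} \approx -0.16667$)
$V{\left(Q \right)} = \frac{1}{6} + Q$ ($V{\left(Q \right)} = \left(-1\right) \left(- \frac{1}{6}\right) + Q = \frac{1}{6} + Q$)
$\left(11 \left(-2\right) + 0\right) - V{\left(5 \right)} = \left(11 \left(-2\right) + 0\right) - \left(\frac{1}{6} + 5\right) = \left(-22 + 0\right) - \frac{31}{6} = -22 - \frac{31}{6} = - \frac{163}{6}$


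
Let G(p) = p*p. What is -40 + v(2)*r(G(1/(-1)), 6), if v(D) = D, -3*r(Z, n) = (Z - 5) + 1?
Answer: -38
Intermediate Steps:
G(p) = p**2
r(Z, n) = 4/3 - Z/3 (r(Z, n) = -((Z - 5) + 1)/3 = -((-5 + Z) + 1)/3 = -(-4 + Z)/3 = 4/3 - Z/3)
-40 + v(2)*r(G(1/(-1)), 6) = -40 + 2*(4/3 - (1/(-1))**2/3) = -40 + 2*(4/3 - 1/3*(-1)**2) = -40 + 2*(4/3 - 1/3*1) = -40 + 2*(4/3 - 1/3) = -40 + 2*1 = -40 + 2 = -38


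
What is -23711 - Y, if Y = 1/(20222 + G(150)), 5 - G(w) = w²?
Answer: -53895102/2273 ≈ -23711.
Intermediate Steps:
G(w) = 5 - w²
Y = -1/2273 (Y = 1/(20222 + (5 - 1*150²)) = 1/(20222 + (5 - 1*22500)) = 1/(20222 + (5 - 22500)) = 1/(20222 - 22495) = 1/(-2273) = -1/2273 ≈ -0.00043995)
-23711 - Y = -23711 - 1*(-1/2273) = -23711 + 1/2273 = -53895102/2273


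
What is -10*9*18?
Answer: -1620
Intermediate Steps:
-10*9*18 = -90*18 = -1620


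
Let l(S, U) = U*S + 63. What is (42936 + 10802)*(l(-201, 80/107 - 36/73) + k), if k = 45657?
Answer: 19169383463016/7811 ≈ 2.4542e+9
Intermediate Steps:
l(S, U) = 63 + S*U (l(S, U) = S*U + 63 = 63 + S*U)
(42936 + 10802)*(l(-201, 80/107 - 36/73) + k) = (42936 + 10802)*((63 - 201*(80/107 - 36/73)) + 45657) = 53738*((63 - 201*(80*(1/107) - 36*1/73)) + 45657) = 53738*((63 - 201*(80/107 - 36/73)) + 45657) = 53738*((63 - 201*1988/7811) + 45657) = 53738*((63 - 399588/7811) + 45657) = 53738*(92505/7811 + 45657) = 53738*(356719332/7811) = 19169383463016/7811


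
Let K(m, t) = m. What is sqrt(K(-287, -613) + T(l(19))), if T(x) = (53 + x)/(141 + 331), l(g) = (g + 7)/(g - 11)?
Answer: I*sqrt(63912458)/472 ≈ 16.938*I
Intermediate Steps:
l(g) = (7 + g)/(-11 + g)
T(x) = 53/472 + x/472 (T(x) = (53 + x)/472 = (53 + x)*(1/472) = 53/472 + x/472)
sqrt(K(-287, -613) + T(l(19))) = sqrt(-287 + (53/472 + ((7 + 19)/(-11 + 19))/472)) = sqrt(-287 + (53/472 + (26/8)/472)) = sqrt(-287 + (53/472 + ((1/8)*26)/472)) = sqrt(-287 + (53/472 + (1/472)*(13/4))) = sqrt(-287 + (53/472 + 13/1888)) = sqrt(-287 + 225/1888) = sqrt(-541631/1888) = I*sqrt(63912458)/472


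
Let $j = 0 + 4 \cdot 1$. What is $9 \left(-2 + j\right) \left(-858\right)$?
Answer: $-15444$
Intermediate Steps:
$j = 4$ ($j = 0 + 4 = 4$)
$9 \left(-2 + j\right) \left(-858\right) = 9 \left(-2 + 4\right) \left(-858\right) = 9 \cdot 2 \left(-858\right) = 18 \left(-858\right) = -15444$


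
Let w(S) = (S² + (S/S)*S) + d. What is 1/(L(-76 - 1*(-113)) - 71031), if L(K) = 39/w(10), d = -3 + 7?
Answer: -38/2699165 ≈ -1.4078e-5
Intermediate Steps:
d = 4
w(S) = 4 + S + S² (w(S) = (S² + (S/S)*S) + 4 = (S² + 1*S) + 4 = (S² + S) + 4 = (S + S²) + 4 = 4 + S + S²)
L(K) = 13/38 (L(K) = 39/(4 + 10 + 10²) = 39/(4 + 10 + 100) = 39/114 = 39*(1/114) = 13/38)
1/(L(-76 - 1*(-113)) - 71031) = 1/(13/38 - 71031) = 1/(-2699165/38) = -38/2699165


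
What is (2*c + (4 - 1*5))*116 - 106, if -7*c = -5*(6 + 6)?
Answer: 12366/7 ≈ 1766.6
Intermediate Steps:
c = 60/7 (c = -(-5)*(6 + 6)/7 = -(-5)*12/7 = -⅐*(-60) = 60/7 ≈ 8.5714)
(2*c + (4 - 1*5))*116 - 106 = (2*(60/7) + (4 - 1*5))*116 - 106 = (120/7 + (4 - 5))*116 - 106 = (120/7 - 1)*116 - 106 = (113/7)*116 - 106 = 13108/7 - 106 = 12366/7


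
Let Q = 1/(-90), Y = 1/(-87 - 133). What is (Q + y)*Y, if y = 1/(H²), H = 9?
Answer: -1/178200 ≈ -5.6117e-6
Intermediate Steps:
Y = -1/220 (Y = 1/(-220) = -1/220 ≈ -0.0045455)
Q = -1/90 ≈ -0.011111
y = 1/81 (y = 1/(9²) = 1/81 ≈ 0.012346)
(Q + y)*Y = (-1/90 + 1/81)*(-1/220) = (1/810)*(-1/220) = -1/178200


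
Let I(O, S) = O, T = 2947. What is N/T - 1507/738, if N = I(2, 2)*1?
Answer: -4439653/2174886 ≈ -2.0413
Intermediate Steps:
N = 2 (N = 2*1 = 2)
N/T - 1507/738 = 2/2947 - 1507/738 = -4439653/2174886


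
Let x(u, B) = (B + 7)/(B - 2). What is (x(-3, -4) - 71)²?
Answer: 20449/4 ≈ 5112.3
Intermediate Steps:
x(u, B) = (7 + B)/(-2 + B)
(x(-3, -4) - 71)² = ((7 - 4)/(-2 - 4) - 71)² = (3/(-6) - 71)² = (-⅙*3 - 71)² = (-½ - 71)² = (-143/2)² = 20449/4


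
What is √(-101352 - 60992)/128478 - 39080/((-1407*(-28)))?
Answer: -9770/9849 + I*√40586/64239 ≈ -0.99198 + 0.0031361*I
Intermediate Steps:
√(-101352 - 60992)/128478 - 39080/((-1407*(-28))) = √(-162344)*(1/128478) - 39080/39396 = (2*I*√40586)*(1/128478) - 39080*1/39396 = I*√40586/64239 - 9770/9849 = -9770/9849 + I*√40586/64239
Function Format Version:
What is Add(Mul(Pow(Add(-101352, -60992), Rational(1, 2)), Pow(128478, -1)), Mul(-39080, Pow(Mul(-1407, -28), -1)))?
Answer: Add(Rational(-9770, 9849), Mul(Rational(1, 64239), I, Pow(40586, Rational(1, 2)))) ≈ Add(-0.99198, Mul(0.0031361, I))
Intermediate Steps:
Add(Mul(Pow(Add(-101352, -60992), Rational(1, 2)), Pow(128478, -1)), Mul(-39080, Pow(Mul(-1407, -28), -1))) = Add(Mul(Pow(-162344, Rational(1, 2)), Rational(1, 128478)), Mul(-39080, Pow(39396, -1))) = Add(Mul(Mul(2, I, Pow(40586, Rational(1, 2))), Rational(1, 128478)), Mul(-39080, Rational(1, 39396))) = Add(Mul(Rational(1, 64239), I, Pow(40586, Rational(1, 2))), Rational(-9770, 9849)) = Add(Rational(-9770, 9849), Mul(Rational(1, 64239), I, Pow(40586, Rational(1, 2))))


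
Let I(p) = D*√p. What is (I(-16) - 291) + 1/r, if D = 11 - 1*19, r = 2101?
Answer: -611390/2101 - 32*I ≈ -291.0 - 32.0*I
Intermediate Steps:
D = -8 (D = 11 - 19 = -8)
I(p) = -8*√p
(I(-16) - 291) + 1/r = (-32*I - 291) + 1/2101 = (-291 - 32*I) + 1/2101 = -611390/2101 - 32*I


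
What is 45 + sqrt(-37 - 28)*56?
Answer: 45 + 56*I*sqrt(65) ≈ 45.0 + 451.49*I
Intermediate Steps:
45 + sqrt(-37 - 28)*56 = 45 + sqrt(-65)*56 = 45 + (I*sqrt(65))*56 = 45 + 56*I*sqrt(65)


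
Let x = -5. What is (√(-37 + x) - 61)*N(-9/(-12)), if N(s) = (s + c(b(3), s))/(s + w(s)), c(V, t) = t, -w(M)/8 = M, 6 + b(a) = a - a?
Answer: 122/7 - 2*I*√42/7 ≈ 17.429 - 1.8516*I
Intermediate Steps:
b(a) = -6 (b(a) = -6 + (a - a) = -6 + 0 = -6)
w(M) = -8*M
N(s) = -2/7 (N(s) = (s + s)/(s - 8*s) = (2*s)/((-7*s)) = (2*s)*(-1/(7*s)) = -2/7)
(√(-37 + x) - 61)*N(-9/(-12)) = (√(-37 - 5) - 61)*(-2/7) = (√(-42) - 61)*(-2/7) = (I*√42 - 61)*(-2/7) = (-61 + I*√42)*(-2/7) = 122/7 - 2*I*√42/7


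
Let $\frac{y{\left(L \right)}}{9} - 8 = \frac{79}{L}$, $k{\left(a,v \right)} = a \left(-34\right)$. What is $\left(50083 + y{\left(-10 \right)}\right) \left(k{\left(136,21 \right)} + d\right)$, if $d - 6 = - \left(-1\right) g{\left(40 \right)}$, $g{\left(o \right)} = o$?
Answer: $- \frac{1146420471}{5} \approx -2.2928 \cdot 10^{8}$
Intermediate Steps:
$k{\left(a,v \right)} = - 34 a$
$d = 46$ ($d = 6 - \left(-1\right) 40 = 6 - -40 = 6 + 40 = 46$)
$y{\left(L \right)} = 72 + \frac{711}{L}$ ($y{\left(L \right)} = 72 + 9 \frac{79}{L} = 72 + \frac{711}{L}$)
$\left(50083 + y{\left(-10 \right)}\right) \left(k{\left(136,21 \right)} + d\right) = \left(50083 + \left(72 + \frac{711}{-10}\right)\right) \left(\left(-34\right) 136 + 46\right) = \left(50083 + \left(72 + 711 \left(- \frac{1}{10}\right)\right)\right) \left(-4624 + 46\right) = \left(50083 + \left(72 - \frac{711}{10}\right)\right) \left(-4578\right) = \left(50083 + \frac{9}{10}\right) \left(-4578\right) = \frac{500839}{10} \left(-4578\right) = - \frac{1146420471}{5}$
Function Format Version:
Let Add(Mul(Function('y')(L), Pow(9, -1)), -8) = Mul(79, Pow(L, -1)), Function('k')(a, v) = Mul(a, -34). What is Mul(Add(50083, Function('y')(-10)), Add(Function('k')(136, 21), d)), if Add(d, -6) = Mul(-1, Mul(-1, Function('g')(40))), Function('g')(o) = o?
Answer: Rational(-1146420471, 5) ≈ -2.2928e+8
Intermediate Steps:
Function('k')(a, v) = Mul(-34, a)
d = 46 (d = Add(6, Mul(-1, Mul(-1, 40))) = Add(6, Mul(-1, -40)) = Add(6, 40) = 46)
Function('y')(L) = Add(72, Mul(711, Pow(L, -1))) (Function('y')(L) = Add(72, Mul(9, Mul(79, Pow(L, -1)))) = Add(72, Mul(711, Pow(L, -1))))
Mul(Add(50083, Function('y')(-10)), Add(Function('k')(136, 21), d)) = Mul(Add(50083, Add(72, Mul(711, Pow(-10, -1)))), Add(Mul(-34, 136), 46)) = Mul(Add(50083, Add(72, Mul(711, Rational(-1, 10)))), Add(-4624, 46)) = Mul(Add(50083, Add(72, Rational(-711, 10))), -4578) = Mul(Add(50083, Rational(9, 10)), -4578) = Mul(Rational(500839, 10), -4578) = Rational(-1146420471, 5)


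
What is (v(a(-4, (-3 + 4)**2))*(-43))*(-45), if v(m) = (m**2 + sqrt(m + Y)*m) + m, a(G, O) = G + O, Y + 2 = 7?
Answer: 11610 - 5805*sqrt(2) ≈ 3400.5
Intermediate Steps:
Y = 5 (Y = -2 + 7 = 5)
v(m) = m + m**2 + m*sqrt(5 + m) (v(m) = (m**2 + sqrt(m + 5)*m) + m = (m**2 + sqrt(5 + m)*m) + m = (m**2 + m*sqrt(5 + m)) + m = m + m**2 + m*sqrt(5 + m))
(v(a(-4, (-3 + 4)**2))*(-43))*(-45) = (((-4 + (-3 + 4)**2)*(1 + (-4 + (-3 + 4)**2) + sqrt(5 + (-4 + (-3 + 4)**2))))*(-43))*(-45) = (((-4 + 1**2)*(1 + (-4 + 1**2) + sqrt(5 + (-4 + 1**2))))*(-43))*(-45) = (((-4 + 1)*(1 + (-4 + 1) + sqrt(5 + (-4 + 1))))*(-43))*(-45) = (-3*(1 - 3 + sqrt(5 - 3))*(-43))*(-45) = (-3*(1 - 3 + sqrt(2))*(-43))*(-45) = (-3*(-2 + sqrt(2))*(-43))*(-45) = ((6 - 3*sqrt(2))*(-43))*(-45) = (-258 + 129*sqrt(2))*(-45) = 11610 - 5805*sqrt(2)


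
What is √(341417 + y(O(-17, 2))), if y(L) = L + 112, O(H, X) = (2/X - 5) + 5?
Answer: 7*√6970 ≈ 584.41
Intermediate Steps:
O(H, X) = 2/X (O(H, X) = (-5 + 2/X) + 5 = 2/X)
y(L) = 112 + L
√(341417 + y(O(-17, 2))) = √(341417 + (112 + 2/2)) = √(341417 + (112 + 2*(½))) = √(341417 + (112 + 1)) = √(341417 + 113) = √341530 = 7*√6970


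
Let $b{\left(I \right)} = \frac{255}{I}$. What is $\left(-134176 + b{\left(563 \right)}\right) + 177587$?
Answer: $\frac{24440648}{563} \approx 43411.0$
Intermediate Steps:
$\left(-134176 + b{\left(563 \right)}\right) + 177587 = \left(-134176 + \frac{255}{563}\right) + 177587 = - \frac{75540833}{563} + 177587 = \frac{24440648}{563}$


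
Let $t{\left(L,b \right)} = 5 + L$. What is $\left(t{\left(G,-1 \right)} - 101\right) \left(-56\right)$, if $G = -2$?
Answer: $5488$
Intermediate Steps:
$\left(t{\left(G,-1 \right)} - 101\right) \left(-56\right) = \left(\left(5 - 2\right) - 101\right) \left(-56\right) = \left(3 - 101\right) \left(-56\right) = \left(-98\right) \left(-56\right) = 5488$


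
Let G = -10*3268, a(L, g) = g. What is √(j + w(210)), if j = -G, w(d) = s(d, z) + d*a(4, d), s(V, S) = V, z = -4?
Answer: √76990 ≈ 277.47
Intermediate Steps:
G = -32680
w(d) = d + d² (w(d) = d + d*d = d + d²)
j = 32680 (j = -1*(-32680) = 32680)
√(j + w(210)) = √(32680 + 210*(1 + 210)) = √(32680 + 210*211) = √(32680 + 44310) = √76990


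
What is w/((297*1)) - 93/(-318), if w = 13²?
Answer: 27121/31482 ≈ 0.86148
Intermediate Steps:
w = 169
w/((297*1)) - 93/(-318) = 169/((297*1)) - 93/(-318) = 169/297 - 93*(-1/318) = 169*(1/297) + 31/106 = 169/297 + 31/106 = 27121/31482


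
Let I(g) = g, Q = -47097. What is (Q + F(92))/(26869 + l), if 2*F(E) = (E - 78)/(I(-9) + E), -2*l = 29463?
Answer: -7818088/2014825 ≈ -3.8803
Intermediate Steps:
l = -29463/2 (l = -1/2*29463 = -29463/2 ≈ -14732.)
F(E) = (-78 + E)/(2*(-9 + E)) (F(E) = ((E - 78)/(-9 + E))/2 = ((-78 + E)/(-9 + E))/2 = (-78 + E)/(2*(-9 + E)))
(Q + F(92))/(26869 + l) = (-47097 + (-78 + 92)/(2*(-9 + 92)))/(26869 - 29463/2) = (-47097 + (1/2)*14/83)/(24275/2) = (-47097 + (1/2)*(1/83)*14)*(2/24275) = (-47097 + 7/83)*(2/24275) = -3909044/83*2/24275 = -7818088/2014825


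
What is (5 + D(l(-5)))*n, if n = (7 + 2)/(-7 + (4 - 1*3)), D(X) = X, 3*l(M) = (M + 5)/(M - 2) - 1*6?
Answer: -9/2 ≈ -4.5000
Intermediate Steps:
l(M) = -2 + (5 + M)/(3*(-2 + M)) (l(M) = ((M + 5)/(M - 2) - 1*6)/3 = ((5 + M)/(-2 + M) - 6)/3 = (-6 + (5 + M)/(-2 + M))/3 = -2 + (5 + M)/(3*(-2 + M)))
n = -3/2 (n = 9/(-7 + (4 - 3)) = 9/(-7 + 1) = 9/(-6) = 9*(-⅙) = -3/2 ≈ -1.5000)
(5 + D(l(-5)))*n = (5 + (17 - 5*(-5))/(3*(-2 - 5)))*(-3/2) = (5 + (⅓)*(17 + 25)/(-7))*(-3/2) = (5 + (⅓)*(-⅐)*42)*(-3/2) = (5 - 2)*(-3/2) = 3*(-3/2) = -9/2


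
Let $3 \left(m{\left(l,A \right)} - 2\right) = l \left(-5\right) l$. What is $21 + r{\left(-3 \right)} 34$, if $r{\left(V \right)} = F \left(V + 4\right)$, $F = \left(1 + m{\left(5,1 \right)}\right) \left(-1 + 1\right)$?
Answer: $21$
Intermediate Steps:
$m{\left(l,A \right)} = 2 - \frac{5 l^{2}}{3}$ ($m{\left(l,A \right)} = 2 + \frac{l \left(-5\right) l}{3} = 2 + \frac{- 5 l l}{3} = 2 + \frac{\left(-5\right) l^{2}}{3} = 2 - \frac{5 l^{2}}{3}$)
$F = 0$ ($F = \left(1 + \left(2 - \frac{5 \cdot 5^{2}}{3}\right)\right) \left(-1 + 1\right) = \left(1 + \left(2 - \frac{125}{3}\right)\right) 0 = \left(1 - \frac{119}{3}\right) 0 = \left(- \frac{116}{3}\right) 0 = 0$)
$r{\left(V \right)} = 0$ ($r{\left(V \right)} = 0 \left(V + 4\right) = 0 \left(4 + V\right) = 0$)
$21 + r{\left(-3 \right)} 34 = 21 + 0 \cdot 34 = 21 + 0 = 21$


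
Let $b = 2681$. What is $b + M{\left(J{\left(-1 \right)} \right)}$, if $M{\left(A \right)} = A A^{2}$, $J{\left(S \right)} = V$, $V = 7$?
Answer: $3024$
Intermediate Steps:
$J{\left(S \right)} = 7$
$M{\left(A \right)} = A^{3}$
$b + M{\left(J{\left(-1 \right)} \right)} = 2681 + 7^{3} = 2681 + 343 = 3024$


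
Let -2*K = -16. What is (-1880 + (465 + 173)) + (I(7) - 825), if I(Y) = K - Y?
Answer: -2066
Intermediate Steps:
K = 8 (K = -½*(-16) = 8)
I(Y) = 8 - Y
(-1880 + (465 + 173)) + (I(7) - 825) = (-1880 + (465 + 173)) + ((8 - 1*7) - 825) = (-1880 + 638) + ((8 - 7) - 825) = -1242 + (1 - 825) = -1242 - 824 = -2066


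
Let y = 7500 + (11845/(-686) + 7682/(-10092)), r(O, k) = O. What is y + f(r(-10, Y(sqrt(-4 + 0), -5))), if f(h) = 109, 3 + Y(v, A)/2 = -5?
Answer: 6569143702/865389 ≈ 7591.0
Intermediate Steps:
Y(v, A) = -16 (Y(v, A) = -6 + 2*(-5) = -6 - 10 = -16)
y = 6474816301/865389 (y = 7500 + (11845*(-1/686) + 7682*(-1/10092)) = 7500 + (-11845/686 - 3841/5046) = 7500 - 15601199/865389 = 6474816301/865389 ≈ 7482.0)
y + f(r(-10, Y(sqrt(-4 + 0), -5))) = 6474816301/865389 + 109 = 6569143702/865389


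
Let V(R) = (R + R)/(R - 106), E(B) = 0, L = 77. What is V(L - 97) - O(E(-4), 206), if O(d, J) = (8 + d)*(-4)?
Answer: 2036/63 ≈ 32.317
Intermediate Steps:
O(d, J) = -32 - 4*d
V(R) = 2*R/(-106 + R) (V(R) = (2*R)/(-106 + R) = 2*R/(-106 + R))
V(L - 97) - O(E(-4), 206) = 2*(77 - 97)/(-106 + (77 - 97)) - (-32 - 4*0) = 2*(-20)/(-106 - 20) - (-32 + 0) = 2*(-20)/(-126) - 1*(-32) = 2*(-20)*(-1/126) + 32 = 20/63 + 32 = 2036/63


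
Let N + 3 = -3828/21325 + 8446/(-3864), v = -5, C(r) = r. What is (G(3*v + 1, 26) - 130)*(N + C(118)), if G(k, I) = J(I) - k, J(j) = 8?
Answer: -41764835961/3433325 ≈ -12165.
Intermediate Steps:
G(k, I) = 8 - k
N = -221050871/41199900 (N = -3 + (-3828/21325 + 8446/(-3864)) = -3 + (-3828*1/21325 + 8446*(-1/3864)) = -3 + (-3828/21325 - 4223/1932) = -3 - 97451171/41199900 = -221050871/41199900 ≈ -5.3653)
(G(3*v + 1, 26) - 130)*(N + C(118)) = ((8 - (3*(-5) + 1)) - 130)*(-221050871/41199900 + 118) = ((8 - (-15 + 1)) - 130)*(4640537329/41199900) = ((8 - 1*(-14)) - 130)*(4640537329/41199900) = ((8 + 14) - 130)*(4640537329/41199900) = (22 - 130)*(4640537329/41199900) = -108*4640537329/41199900 = -41764835961/3433325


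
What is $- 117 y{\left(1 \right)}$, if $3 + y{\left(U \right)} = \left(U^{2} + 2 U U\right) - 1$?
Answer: $117$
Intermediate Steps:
$y{\left(U \right)} = -4 + 3 U^{2}$ ($y{\left(U \right)} = -3 - \left(1 - U^{2} - 2 U U\right) = -3 + \left(\left(U^{2} + 2 U^{2}\right) - 1\right) = -3 + \left(3 U^{2} - 1\right) = -3 + \left(-1 + 3 U^{2}\right) = -4 + 3 U^{2}$)
$- 117 y{\left(1 \right)} = - 117 \left(-4 + 3 \cdot 1^{2}\right) = - 117 \left(-4 + 3 \cdot 1\right) = - 117 \left(-4 + 3\right) = \left(-117\right) \left(-1\right) = 117$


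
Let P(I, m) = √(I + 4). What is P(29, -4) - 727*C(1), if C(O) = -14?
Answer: 10178 + √33 ≈ 10184.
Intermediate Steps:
P(I, m) = √(4 + I)
P(29, -4) - 727*C(1) = √(4 + 29) - 727*(-14) = √33 + 10178 = 10178 + √33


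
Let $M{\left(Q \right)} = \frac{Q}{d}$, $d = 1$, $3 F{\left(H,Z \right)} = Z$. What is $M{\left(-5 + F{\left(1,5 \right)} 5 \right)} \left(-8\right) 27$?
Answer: $-720$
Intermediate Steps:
$F{\left(H,Z \right)} = \frac{Z}{3}$
$M{\left(Q \right)} = Q$ ($M{\left(Q \right)} = \frac{Q}{1} = Q 1 = Q$)
$M{\left(-5 + F{\left(1,5 \right)} 5 \right)} \left(-8\right) 27 = \left(-5 + \frac{1}{3} \cdot 5 \cdot 5\right) \left(-8\right) 27 = \left(-5 + \frac{5}{3} \cdot 5\right) \left(-8\right) 27 = \left(-5 + \frac{25}{3}\right) \left(-8\right) 27 = \frac{10}{3} \left(-8\right) 27 = \left(- \frac{80}{3}\right) 27 = -720$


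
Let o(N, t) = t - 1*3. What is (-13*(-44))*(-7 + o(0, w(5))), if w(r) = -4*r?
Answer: -17160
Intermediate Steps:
o(N, t) = -3 + t (o(N, t) = t - 3 = -3 + t)
(-13*(-44))*(-7 + o(0, w(5))) = (-13*(-44))*(-7 + (-3 - 4*5)) = 572*(-7 + (-3 - 20)) = 572*(-7 - 23) = 572*(-30) = -17160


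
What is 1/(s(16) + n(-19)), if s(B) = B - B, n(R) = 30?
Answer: 1/30 ≈ 0.033333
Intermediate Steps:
s(B) = 0
1/(s(16) + n(-19)) = 1/(0 + 30) = 1/30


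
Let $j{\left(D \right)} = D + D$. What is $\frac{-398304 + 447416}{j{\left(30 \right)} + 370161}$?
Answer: $\frac{49112}{370221} \approx 0.13266$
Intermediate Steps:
$j{\left(D \right)} = 2 D$
$\frac{-398304 + 447416}{j{\left(30 \right)} + 370161} = \frac{-398304 + 447416}{2 \cdot 30 + 370161} = \frac{49112}{60 + 370161} = \frac{49112}{370221}$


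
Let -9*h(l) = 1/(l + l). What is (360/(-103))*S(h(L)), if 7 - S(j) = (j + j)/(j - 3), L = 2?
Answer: -273960/11227 ≈ -24.402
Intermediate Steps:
h(l) = -1/(18*l) (h(l) = -1/(9*(l + l)) = -1/(2*l)/9 = -1/(18*l))
S(j) = 7 - 2*j/(-3 + j) (S(j) = 7 - (j + j)/(j - 3) = 7 - 2*j/(-3 + j))
(360/(-103))*S(h(L)) = (360/(-103))*((-21 + 5*(-1/18/2))/(-3 - 1/18/2)) = (360*(-1/103))*((-21 + 5*(-1/18*½))/(-3 - 1/18*½)) = -360*(-21 + 5*(-1/36))/(103*(-3 - 1/36)) = -360*(-21 - 5/36)/(103*(-109/36)) = -(-12960)*(-761)/(11227*36) = -360/103*761/109 = -273960/11227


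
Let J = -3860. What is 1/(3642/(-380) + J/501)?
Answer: -95190/1645721 ≈ -0.057841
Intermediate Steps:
1/(3642/(-380) + J/501) = 1/(3642/(-380) - 3860/501) = 1/(3642*(-1/380) - 3860*1/501) = 1/(-1821/190 - 3860/501) = 1/(-1645721/95190) = -95190/1645721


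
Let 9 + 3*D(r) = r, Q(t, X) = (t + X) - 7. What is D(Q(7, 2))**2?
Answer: 49/9 ≈ 5.4444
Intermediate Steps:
Q(t, X) = -7 + X + t (Q(t, X) = (X + t) - 7 = -7 + X + t)
D(r) = -3 + r/3
D(Q(7, 2))**2 = (-3 + (-7 + 2 + 7)/3)**2 = (-3 + (1/3)*2)**2 = (-3 + 2/3)**2 = (-7/3)**2 = 49/9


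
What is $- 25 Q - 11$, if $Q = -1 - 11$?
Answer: $289$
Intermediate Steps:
$Q = -12$ ($Q = -1 - 11 = -12$)
$- 25 Q - 11 = \left(-25\right) \left(-12\right) - 11 = 300 - 11 = 289$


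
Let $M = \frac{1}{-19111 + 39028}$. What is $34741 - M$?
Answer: $\frac{691936496}{19917} \approx 34741.0$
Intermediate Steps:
$M = \frac{1}{19917} \approx 5.0208 \cdot 10^{-5}$
$34741 - M = 34741 - \frac{1}{19917} = \frac{691936496}{19917}$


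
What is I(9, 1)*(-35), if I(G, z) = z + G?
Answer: -350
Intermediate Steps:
I(G, z) = G + z
I(9, 1)*(-35) = (9 + 1)*(-35) = 10*(-35) = -350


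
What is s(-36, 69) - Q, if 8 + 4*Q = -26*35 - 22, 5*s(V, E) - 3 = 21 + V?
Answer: 1163/5 ≈ 232.60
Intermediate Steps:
s(V, E) = 24/5 + V/5 (s(V, E) = 3/5 + (21 + V)/5 = 3/5 + (21/5 + V/5) = 24/5 + V/5)
Q = -235 (Q = -2 + (-26*35 - 22)/4 = -2 + (-910 - 22)/4 = -2 + (1/4)*(-932) = -2 - 233 = -235)
s(-36, 69) - Q = (24/5 + (1/5)*(-36)) - 1*(-235) = (24/5 - 36/5) + 235 = -12/5 + 235 = 1163/5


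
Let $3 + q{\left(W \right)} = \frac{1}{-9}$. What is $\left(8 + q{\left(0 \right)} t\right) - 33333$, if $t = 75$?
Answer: $- \frac{100675}{3} \approx -33558.0$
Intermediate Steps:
$q{\left(W \right)} = - \frac{28}{9}$ ($q{\left(W \right)} = -3 + \frac{1}{-9} = -3 - \frac{1}{9} = - \frac{28}{9}$)
$\left(8 + q{\left(0 \right)} t\right) - 33333 = \left(8 - \frac{700}{3}\right) - 33333 = - \frac{676}{3} - 33333 = - \frac{100675}{3}$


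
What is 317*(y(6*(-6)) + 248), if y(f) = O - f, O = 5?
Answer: 91613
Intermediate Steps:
y(f) = 5 - f
317*(y(6*(-6)) + 248) = 317*((5 - 6*(-6)) + 248) = 317*((5 - 1*(-36)) + 248) = 317*((5 + 36) + 248) = 317*(41 + 248) = 317*289 = 91613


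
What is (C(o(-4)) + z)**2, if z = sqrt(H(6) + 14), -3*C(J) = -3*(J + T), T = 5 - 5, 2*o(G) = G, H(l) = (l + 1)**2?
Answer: 67 - 12*sqrt(7) ≈ 35.251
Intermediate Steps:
H(l) = (1 + l)**2
o(G) = G/2
T = 0
C(J) = J (C(J) = -(-1)*(J + 0) = -(-1)*J = J)
z = 3*sqrt(7) (z = sqrt((1 + 6)**2 + 14) = sqrt(7**2 + 14) = sqrt(49 + 14) = sqrt(63) = 3*sqrt(7) ≈ 7.9373)
(C(o(-4)) + z)**2 = ((1/2)*(-4) + 3*sqrt(7))**2 = (-2 + 3*sqrt(7))**2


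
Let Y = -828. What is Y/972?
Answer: -23/27 ≈ -0.85185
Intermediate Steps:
Y/972 = -828/972 = -828*1/972 = -23/27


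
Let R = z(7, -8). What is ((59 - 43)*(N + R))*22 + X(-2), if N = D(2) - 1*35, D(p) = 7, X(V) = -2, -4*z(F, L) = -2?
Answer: -9682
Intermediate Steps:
z(F, L) = 1/2 (z(F, L) = -1/4*(-2) = 1/2)
R = 1/2 ≈ 0.50000
N = -28 (N = 7 - 1*35 = 7 - 35 = -28)
((59 - 43)*(N + R))*22 + X(-2) = ((59 - 43)*(-28 + 1/2))*22 - 2 = (16*(-55/2))*22 - 2 = -440*22 - 2 = -9680 - 2 = -9682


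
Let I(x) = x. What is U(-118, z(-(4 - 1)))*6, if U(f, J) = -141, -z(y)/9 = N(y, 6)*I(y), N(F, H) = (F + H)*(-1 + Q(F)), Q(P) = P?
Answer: -846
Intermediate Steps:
N(F, H) = (-1 + F)*(F + H) (N(F, H) = (F + H)*(-1 + F) = (-1 + F)*(F + H))
z(y) = -9*y*(-6 + y² + 5*y) (z(y) = -9*(y² - y - 1*6 + y*6)*y = -9*(y² - y - 6 + 6*y)*y = -9*(-6 + y² + 5*y)*y = -9*y*(-6 + y² + 5*y))
U(-118, z(-(4 - 1)))*6 = -141*6 = -846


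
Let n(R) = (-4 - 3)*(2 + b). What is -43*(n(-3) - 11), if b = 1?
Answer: 1376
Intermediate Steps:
n(R) = -21 (n(R) = (-4 - 3)*(2 + 1) = -7*3 = -21)
-43*(n(-3) - 11) = -43*(-21 - 11) = -43*(-32) = 1376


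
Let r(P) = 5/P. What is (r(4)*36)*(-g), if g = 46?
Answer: -2070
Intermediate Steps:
(r(4)*36)*(-g) = ((5/4)*36)*(-1*46) = ((5*(1/4))*36)*(-46) = ((5/4)*36)*(-46) = 45*(-46) = -2070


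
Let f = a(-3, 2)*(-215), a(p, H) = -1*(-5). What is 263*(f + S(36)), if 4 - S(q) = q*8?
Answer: -357417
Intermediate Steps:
a(p, H) = 5
S(q) = 4 - 8*q (S(q) = 4 - q*8 = 4 - 8*q)
f = -1075 (f = 5*(-215) = -1075)
263*(f + S(36)) = 263*(-1075 + (4 - 8*36)) = 263*(-1075 + (4 - 288)) = 263*(-1075 - 284) = 263*(-1359) = -357417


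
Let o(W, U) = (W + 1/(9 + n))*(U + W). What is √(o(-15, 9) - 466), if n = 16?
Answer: I*√9406/5 ≈ 19.397*I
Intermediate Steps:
o(W, U) = (1/25 + W)*(U + W) (o(W, U) = (W + 1/(9 + 16))*(U + W) = (W + 1/25)*(U + W) = (1/25 + W)*(U + W))
√(o(-15, 9) - 466) = √(((-15)² + (1/25)*9 + (1/25)*(-15) + 9*(-15)) - 466) = √((225 + 9/25 - ⅗ - 135) - 466) = √(2244/25 - 466) = √(-9406/25) = I*√9406/5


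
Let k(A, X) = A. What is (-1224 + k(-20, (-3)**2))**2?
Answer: 1547536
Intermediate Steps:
(-1224 + k(-20, (-3)**2))**2 = (-1224 - 20)**2 = (-1244)**2 = 1547536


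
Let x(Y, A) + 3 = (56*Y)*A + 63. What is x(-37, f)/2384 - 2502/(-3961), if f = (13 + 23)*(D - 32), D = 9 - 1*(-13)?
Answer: 740197887/2360756 ≈ 313.54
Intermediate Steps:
D = 22 (D = 9 + 13 = 22)
f = -360 (f = (13 + 23)*(22 - 32) = 36*(-10) = -360)
x(Y, A) = 60 + 56*A*Y (x(Y, A) = -3 + ((56*Y)*A + 63) = -3 + (56*A*Y + 63) = -3 + (63 + 56*A*Y) = 60 + 56*A*Y)
x(-37, f)/2384 - 2502/(-3961) = (60 + 56*(-360)*(-37))/2384 - 2502/(-3961) = (60 + 745920)*(1/2384) - 2502*(-1/3961) = 745980*(1/2384) + 2502/3961 = 186495/596 + 2502/3961 = 740197887/2360756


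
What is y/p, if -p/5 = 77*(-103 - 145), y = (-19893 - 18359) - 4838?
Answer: -139/308 ≈ -0.45130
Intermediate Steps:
y = -43090 (y = -38252 - 4838 = -43090)
p = 95480 (p = -385*(-103 - 145) = -385*(-248) = -5*(-19096) = 95480)
y/p = -43090/95480 = -43090*1/95480 = -139/308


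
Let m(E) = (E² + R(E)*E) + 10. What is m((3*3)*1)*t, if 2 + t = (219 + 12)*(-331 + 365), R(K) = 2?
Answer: 855868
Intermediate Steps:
m(E) = 10 + E² + 2*E (m(E) = (E² + 2*E) + 10 = 10 + E² + 2*E)
t = 7852 (t = -2 + (219 + 12)*(-331 + 365) = -2 + 231*34 = -2 + 7854 = 7852)
m((3*3)*1)*t = (10 + ((3*3)*1)² + 2*((3*3)*1))*7852 = (10 + (9*1)² + 2*(9*1))*7852 = (10 + 9² + 2*9)*7852 = (10 + 81 + 18)*7852 = 109*7852 = 855868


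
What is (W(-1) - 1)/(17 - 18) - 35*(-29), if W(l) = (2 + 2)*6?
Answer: 992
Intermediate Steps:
W(l) = 24 (W(l) = 4*6 = 24)
(W(-1) - 1)/(17 - 18) - 35*(-29) = (24 - 1)/(17 - 18) - 35*(-29) = 23/(-1) + 1015 = 23*(-1) + 1015 = -23 + 1015 = 992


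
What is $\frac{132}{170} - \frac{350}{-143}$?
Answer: $\frac{39188}{12155} \approx 3.224$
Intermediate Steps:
$\frac{132}{170} - \frac{350}{-143} = 132 \cdot \frac{1}{170} - - \frac{350}{143} = \frac{66}{85} + \frac{350}{143} = \frac{39188}{12155}$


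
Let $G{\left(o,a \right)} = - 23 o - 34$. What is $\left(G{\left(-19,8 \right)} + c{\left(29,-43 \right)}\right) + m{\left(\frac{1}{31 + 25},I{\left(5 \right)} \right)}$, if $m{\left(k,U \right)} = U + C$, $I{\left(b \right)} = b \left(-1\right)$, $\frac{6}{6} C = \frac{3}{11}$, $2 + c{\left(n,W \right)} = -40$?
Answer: $\frac{3919}{11} \approx 356.27$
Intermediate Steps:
$c{\left(n,W \right)} = -42$ ($c{\left(n,W \right)} = -2 - 40 = -42$)
$C = \frac{3}{11} \approx 0.27273$
$G{\left(o,a \right)} = -34 - 23 o$
$I{\left(b \right)} = - b$
$m{\left(k,U \right)} = \frac{3}{11} + U$ ($m{\left(k,U \right)} = U + \frac{3}{11} = \frac{3}{11} + U$)
$\left(G{\left(-19,8 \right)} + c{\left(29,-43 \right)}\right) + m{\left(\frac{1}{31 + 25},I{\left(5 \right)} \right)} = \left(\left(-34 - -437\right) - 42\right) + \left(\frac{3}{11} - 5\right) = \left(\left(-34 + 437\right) - 42\right) + \left(\frac{3}{11} - 5\right) = \left(403 - 42\right) - \frac{52}{11} = 361 - \frac{52}{11} = \frac{3919}{11}$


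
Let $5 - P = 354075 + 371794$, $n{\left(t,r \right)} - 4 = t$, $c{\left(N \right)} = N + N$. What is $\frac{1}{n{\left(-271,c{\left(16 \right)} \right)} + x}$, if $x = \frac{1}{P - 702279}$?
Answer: $- \frac{1428143}{381314182} \approx -0.0037453$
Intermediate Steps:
$c{\left(N \right)} = 2 N$
$n{\left(t,r \right)} = 4 + t$
$P = -725864$ ($P = 5 - \left(354075 + 371794\right) = 5 - 725869 = -725864$)
$x = - \frac{1}{1428143}$ ($x = \frac{1}{-725864 - 702279} = \frac{1}{-1428143} = - \frac{1}{1428143} \approx -7.0021 \cdot 10^{-7}$)
$\frac{1}{n{\left(-271,c{\left(16 \right)} \right)} + x} = \frac{1}{\left(4 - 271\right) - \frac{1}{1428143}} = \frac{1}{-267 - \frac{1}{1428143}} = \frac{1}{- \frac{381314182}{1428143}} = - \frac{1428143}{381314182}$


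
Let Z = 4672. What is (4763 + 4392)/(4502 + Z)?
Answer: 9155/9174 ≈ 0.99793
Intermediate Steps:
(4763 + 4392)/(4502 + Z) = (4763 + 4392)/(4502 + 4672) = 9155/9174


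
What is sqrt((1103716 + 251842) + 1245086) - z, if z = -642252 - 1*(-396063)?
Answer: 246189 + 38*sqrt(1801) ≈ 2.4780e+5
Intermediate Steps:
z = -246189 (z = -642252 + 396063 = -246189)
sqrt((1103716 + 251842) + 1245086) - z = sqrt((1103716 + 251842) + 1245086) - 1*(-246189) = sqrt(1355558 + 1245086) + 246189 = sqrt(2600644) + 246189 = 38*sqrt(1801) + 246189 = 246189 + 38*sqrt(1801)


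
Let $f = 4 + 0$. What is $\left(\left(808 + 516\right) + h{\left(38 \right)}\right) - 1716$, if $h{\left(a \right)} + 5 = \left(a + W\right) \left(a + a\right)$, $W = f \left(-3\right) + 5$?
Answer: $1959$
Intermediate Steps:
$f = 4$
$W = -7$ ($W = 4 \left(-3\right) + 5 = -12 + 5 = -7$)
$h{\left(a \right)} = -5 + 2 a \left(-7 + a\right)$ ($h{\left(a \right)} = -5 + \left(a - 7\right) \left(a + a\right) = -5 + \left(-7 + a\right) 2 a = -5 + 2 a \left(-7 + a\right)$)
$\left(\left(808 + 516\right) + h{\left(38 \right)}\right) - 1716 = \left(\left(808 + 516\right) - \left(537 - 2888\right)\right) - 1716 = \left(1324 - -2351\right) - 1716 = \left(1324 + 2351\right) - 1716 = 3675 - 1716 = 1959$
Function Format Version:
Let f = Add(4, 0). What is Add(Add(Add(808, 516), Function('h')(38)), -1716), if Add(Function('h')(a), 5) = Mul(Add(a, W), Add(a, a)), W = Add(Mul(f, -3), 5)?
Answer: 1959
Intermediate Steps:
f = 4
W = -7 (W = Add(Mul(4, -3), 5) = Add(-12, 5) = -7)
Function('h')(a) = Add(-5, Mul(2, a, Add(-7, a))) (Function('h')(a) = Add(-5, Mul(Add(a, -7), Add(a, a))) = Add(-5, Mul(Add(-7, a), Mul(2, a))) = Add(-5, Mul(2, a, Add(-7, a))))
Add(Add(Add(808, 516), Function('h')(38)), -1716) = Add(Add(Add(808, 516), Add(-5, Mul(-14, 38), Mul(2, Pow(38, 2)))), -1716) = Add(Add(1324, Add(-5, -532, Mul(2, 1444))), -1716) = Add(Add(1324, Add(-5, -532, 2888)), -1716) = Add(Add(1324, 2351), -1716) = Add(3675, -1716) = 1959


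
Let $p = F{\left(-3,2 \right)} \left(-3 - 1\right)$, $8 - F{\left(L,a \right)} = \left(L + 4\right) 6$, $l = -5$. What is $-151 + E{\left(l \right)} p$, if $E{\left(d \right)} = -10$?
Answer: $-71$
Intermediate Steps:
$F{\left(L,a \right)} = -16 - 6 L$ ($F{\left(L,a \right)} = 8 - \left(L + 4\right) 6 = 8 - \left(4 + L\right) 6 = 8 - \left(24 + 6 L\right) = -16 - 6 L$)
$p = -8$ ($p = \left(-16 - -18\right) \left(-3 - 1\right) = \left(-16 + 18\right) \left(-4\right) = 2 \left(-4\right) = -8$)
$-151 + E{\left(l \right)} p = -151 - -80 = -151 + 80 = -71$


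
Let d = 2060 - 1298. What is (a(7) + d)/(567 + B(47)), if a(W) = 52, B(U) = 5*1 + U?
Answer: 814/619 ≈ 1.3150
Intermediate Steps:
B(U) = 5 + U
d = 762
(a(7) + d)/(567 + B(47)) = (52 + 762)/(567 + (5 + 47)) = 814/(567 + 52) = 814/619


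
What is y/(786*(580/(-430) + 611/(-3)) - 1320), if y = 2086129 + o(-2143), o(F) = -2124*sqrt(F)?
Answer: -89703547/6985874 + 45666*I*sqrt(2143)/3492937 ≈ -12.841 + 0.60522*I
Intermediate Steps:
y = 2086129 - 2124*I*sqrt(2143) ≈ 2.0861e+6 - 98325.0*I
y/(786*(580/(-430) + 611/(-3)) - 1320) = (2086129 - 2124*I*sqrt(2143))/(786*(580/(-430) + 611/(-3)) - 1320) = (2086129 - 2124*I*sqrt(2143))/(786*(580*(-1/430) + 611*(-1/3)) - 1320) = (2086129 - 2124*I*sqrt(2143))/(786*(-58/43 - 611/3) - 1320) = (2086129 - 2124*I*sqrt(2143))/(786*(-26447/129) - 1320) = (2086129 - 2124*I*sqrt(2143))/(-6929114/43 - 1320) = (2086129 - 2124*I*sqrt(2143))/(-6985874/43) = (2086129 - 2124*I*sqrt(2143))*(-43/6985874) = -89703547/6985874 + 45666*I*sqrt(2143)/3492937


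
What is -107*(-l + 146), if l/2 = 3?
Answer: -14980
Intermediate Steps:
l = 6 (l = 2*3 = 6)
-107*(-l + 146) = -107*(-1*6 + 146) = -107*(-6 + 146) = -107*140 = -14980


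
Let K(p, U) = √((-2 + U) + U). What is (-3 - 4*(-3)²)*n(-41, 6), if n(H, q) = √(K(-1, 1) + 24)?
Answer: -78*√6 ≈ -191.06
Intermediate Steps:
K(p, U) = √(-2 + 2*U)
n(H, q) = 2*√6 (n(H, q) = √(√(-2 + 2*1) + 24) = √(√(-2 + 2) + 24) = √(√0 + 24) = √(0 + 24) = √24 = 2*√6)
(-3 - 4*(-3)²)*n(-41, 6) = (-3 - 4*(-3)²)*(2*√6) = (-3 - 4*9)*(2*√6) = (-3 - 36)*(2*√6) = -78*√6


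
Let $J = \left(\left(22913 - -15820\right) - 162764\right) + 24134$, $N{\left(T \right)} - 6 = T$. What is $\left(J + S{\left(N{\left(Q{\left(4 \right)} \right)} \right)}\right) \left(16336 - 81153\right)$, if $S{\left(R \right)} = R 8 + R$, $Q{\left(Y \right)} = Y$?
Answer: $6469190319$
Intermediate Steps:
$N{\left(T \right)} = 6 + T$
$J = -99897$ ($J = \left(\left(22913 + 15820\right) - 162764\right) + 24134 = \left(38733 - 162764\right) + 24134 = -124031 + 24134 = -99897$)
$S{\left(R \right)} = 9 R$ ($S{\left(R \right)} = 8 R + R = 9 R$)
$\left(J + S{\left(N{\left(Q{\left(4 \right)} \right)} \right)}\right) \left(16336 - 81153\right) = \left(-99897 + 9 \left(6 + 4\right)\right) \left(16336 - 81153\right) = \left(-99897 + 9 \cdot 10\right) \left(-64817\right) = \left(-99897 + 90\right) \left(-64817\right) = \left(-99807\right) \left(-64817\right) = 6469190319$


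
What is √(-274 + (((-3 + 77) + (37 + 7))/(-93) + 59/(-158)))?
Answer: I*√59514917178/14694 ≈ 16.602*I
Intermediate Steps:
√(-274 + (((-3 + 77) + (37 + 7))/(-93) + 59/(-158))) = √(-274 + ((74 + 44)*(-1/93) + 59*(-1/158))) = √(-274 + (118*(-1/93) - 59/158)) = √(-274 + (-118/93 - 59/158)) = √(-274 - 24131/14694) = √(-4050287/14694) = I*√59514917178/14694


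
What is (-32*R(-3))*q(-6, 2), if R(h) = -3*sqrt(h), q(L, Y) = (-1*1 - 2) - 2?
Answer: -480*I*sqrt(3) ≈ -831.38*I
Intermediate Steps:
q(L, Y) = -5 (q(L, Y) = (-1 - 2) - 2 = -3 - 2 = -5)
(-32*R(-3))*q(-6, 2) = -(-96)*sqrt(-3)*(-5) = -(-96)*I*sqrt(3)*(-5) = (96*I*sqrt(3))*(-5) = -480*I*sqrt(3)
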